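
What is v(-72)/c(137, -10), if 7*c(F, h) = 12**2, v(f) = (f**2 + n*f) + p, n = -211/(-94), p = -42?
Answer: 273091/1128 ≈ 242.10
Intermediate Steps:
n = 211/94 (n = -211*(-1/94) = 211/94 ≈ 2.2447)
v(f) = -42 + f**2 + 211*f/94 (v(f) = (f**2 + 211*f/94) - 42 = -42 + f**2 + 211*f/94)
c(F, h) = 144/7 (c(F, h) = (1/7)*12**2 = (1/7)*144 = 144/7)
v(-72)/c(137, -10) = (-42 + (-72)**2 + (211/94)*(-72))/(144/7) = (-42 + 5184 - 7596/47)*(7/144) = (234078/47)*(7/144) = 273091/1128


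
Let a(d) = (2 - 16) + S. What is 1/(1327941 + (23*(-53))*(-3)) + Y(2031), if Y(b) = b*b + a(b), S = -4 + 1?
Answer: 5492767180513/1331598 ≈ 4.1249e+6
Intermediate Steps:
S = -3
a(d) = -17 (a(d) = (2 - 16) - 3 = -14 - 3 = -17)
Y(b) = -17 + b² (Y(b) = b*b - 17 = b² - 17 = -17 + b²)
1/(1327941 + (23*(-53))*(-3)) + Y(2031) = 1/(1327941 + (23*(-53))*(-3)) + (-17 + 2031²) = 1/(1327941 - 1219*(-3)) + (-17 + 4124961) = 1/(1327941 + 3657) + 4124944 = 1/1331598 + 4124944 = 5492767180513/1331598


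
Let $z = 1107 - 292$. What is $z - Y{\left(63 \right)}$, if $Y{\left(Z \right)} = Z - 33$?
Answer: $785$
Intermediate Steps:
$z = 815$ ($z = 1107 - 292 = 815$)
$Y{\left(Z \right)} = -33 + Z$
$z - Y{\left(63 \right)} = 815 - \left(-33 + 63\right) = 815 - 30 = 785$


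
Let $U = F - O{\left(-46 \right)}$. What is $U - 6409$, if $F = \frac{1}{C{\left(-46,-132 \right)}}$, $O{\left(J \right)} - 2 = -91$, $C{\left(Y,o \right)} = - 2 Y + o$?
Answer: $- \frac{252801}{40} \approx -6320.0$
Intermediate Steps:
$C{\left(Y,o \right)} = o - 2 Y$
$O{\left(J \right)} = -89$ ($O{\left(J \right)} = 2 - 91 = -89$)
$F = - \frac{1}{40}$ ($F = \frac{1}{-132 - -92} = \frac{1}{-132 + 92} = \frac{1}{-40} = - \frac{1}{40} \approx -0.025$)
$U = \frac{3559}{40}$ ($U = - \frac{1}{40} - -89 = - \frac{1}{40} + 89 = \frac{3559}{40} \approx 88.975$)
$U - 6409 = \frac{3559}{40} - 6409 = - \frac{252801}{40}$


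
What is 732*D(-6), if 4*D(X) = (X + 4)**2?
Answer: 732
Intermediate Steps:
D(X) = (4 + X)**2/4 (D(X) = (X + 4)**2/4 = (4 + X)**2/4)
732*D(-6) = 732*((4 - 6)**2/4) = 732*((1/4)*(-2)**2) = 732*((1/4)*4) = 732*1 = 732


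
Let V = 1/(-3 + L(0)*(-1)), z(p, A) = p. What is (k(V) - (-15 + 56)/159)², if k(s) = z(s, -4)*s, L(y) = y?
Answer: 4900/227529 ≈ 0.021536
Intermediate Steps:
V = -⅓ (V = 1/(-3 + 0*(-1)) = 1/(-3 + 0) = 1/(-3) = -⅓ ≈ -0.33333)
k(s) = s² (k(s) = s*s = s²)
(k(V) - (-15 + 56)/159)² = ((-⅓)² - (-15 + 56)/159)² = (⅑ - 41/159)² = (-70/477)² = 4900/227529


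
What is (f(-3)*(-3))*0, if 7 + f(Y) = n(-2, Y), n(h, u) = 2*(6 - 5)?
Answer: 0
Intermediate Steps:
n(h, u) = 2 (n(h, u) = 2*1 = 2)
f(Y) = -5 (f(Y) = -7 + 2 = -5)
(f(-3)*(-3))*0 = -5*(-3)*0 = 15*0 = 0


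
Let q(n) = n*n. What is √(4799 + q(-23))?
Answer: 12*√37 ≈ 72.993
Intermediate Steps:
q(n) = n²
√(4799 + q(-23)) = √(4799 + (-23)²) = √(4799 + 529) = √5328 = 12*√37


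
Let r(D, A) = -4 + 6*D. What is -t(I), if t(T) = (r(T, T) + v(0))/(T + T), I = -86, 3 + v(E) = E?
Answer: -523/172 ≈ -3.0407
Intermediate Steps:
v(E) = -3 + E
t(T) = (-7 + 6*T)/(2*T) (t(T) = ((-4 + 6*T) + (-3 + 0))/(T + T) = ((-4 + 6*T) - 3)/((2*T)) = (-7 + 6*T)*(1/(2*T)) = (-7 + 6*T)/(2*T))
-t(I) = -(3 - 7/2/(-86)) = -(3 - 7/2*(-1/86)) = -(3 + 7/172) = -1*523/172 = -523/172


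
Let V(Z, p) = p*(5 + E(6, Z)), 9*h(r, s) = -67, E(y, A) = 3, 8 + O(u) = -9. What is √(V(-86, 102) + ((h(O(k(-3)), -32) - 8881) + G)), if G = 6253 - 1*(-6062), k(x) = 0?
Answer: √38183/3 ≈ 65.135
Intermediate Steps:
O(u) = -17 (O(u) = -8 - 9 = -17)
h(r, s) = -67/9 (h(r, s) = (⅑)*(-67) = -67/9)
G = 12315 (G = 6253 + 6062 = 12315)
V(Z, p) = 8*p (V(Z, p) = p*(5 + 3) = p*8 = 8*p)
√(V(-86, 102) + ((h(O(k(-3)), -32) - 8881) + G)) = √(8*102 + ((-67/9 - 8881) + 12315)) = √(816 + (-79996/9 + 12315)) = √(816 + 30839/9) = √(38183/9) = √38183/3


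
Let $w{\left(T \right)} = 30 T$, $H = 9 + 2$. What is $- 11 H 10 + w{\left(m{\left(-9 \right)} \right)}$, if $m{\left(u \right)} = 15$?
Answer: $-760$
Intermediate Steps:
$H = 11$
$- 11 H 10 + w{\left(m{\left(-9 \right)} \right)} = \left(-11\right) 11 \cdot 10 + 30 \cdot 15 = \left(-121\right) 10 + 450 = -1210 + 450 = -760$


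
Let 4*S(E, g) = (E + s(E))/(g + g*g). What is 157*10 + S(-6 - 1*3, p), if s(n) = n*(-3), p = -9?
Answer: 25121/16 ≈ 1570.1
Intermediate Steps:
s(n) = -3*n
S(E, g) = -E/(2*(g + g**2)) (S(E, g) = ((E - 3*E)/(g + g*g))/4 = ((-2*E)/(g + g**2))/4 = (-2*E/(g + g**2))/4 = -E/(2*(g + g**2)))
157*10 + S(-6 - 1*3, p) = 157*10 - 1/2*(-6 - 1*3)/(-9*(1 - 9)) = 1570 - 1/2*(-6 - 3)*(-1/9)/(-8) = 1570 - 1/2*(-9)*(-1/9)*(-1/8) = 1570 + 1/16 = 25121/16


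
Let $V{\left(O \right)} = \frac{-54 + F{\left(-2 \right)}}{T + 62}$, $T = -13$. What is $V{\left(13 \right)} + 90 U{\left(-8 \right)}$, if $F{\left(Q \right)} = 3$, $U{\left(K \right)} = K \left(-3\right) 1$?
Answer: $\frac{105789}{49} \approx 2159.0$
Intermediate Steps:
$U{\left(K \right)} = - 3 K$ ($U{\left(K \right)} = - 3 K 1 = - 3 K$)
$V{\left(O \right)} = - \frac{51}{49}$ ($V{\left(O \right)} = \frac{-54 + 3}{-13 + 62} = - \frac{51}{49}$)
$V{\left(13 \right)} + 90 U{\left(-8 \right)} = - \frac{51}{49} + 90 \left(\left(-3\right) \left(-8\right)\right) = - \frac{51}{49} + 90 \cdot 24 = - \frac{51}{49} + 2160 = \frac{105789}{49}$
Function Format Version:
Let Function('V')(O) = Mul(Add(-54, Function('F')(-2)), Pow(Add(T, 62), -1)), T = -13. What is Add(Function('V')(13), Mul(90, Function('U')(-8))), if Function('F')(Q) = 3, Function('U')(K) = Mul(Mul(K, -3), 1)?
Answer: Rational(105789, 49) ≈ 2159.0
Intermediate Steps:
Function('U')(K) = Mul(-3, K) (Function('U')(K) = Mul(Mul(-3, K), 1) = Mul(-3, K))
Function('V')(O) = Rational(-51, 49) (Function('V')(O) = Mul(Add(-54, 3), Pow(Add(-13, 62), -1)) = Mul(-51, Pow(49, -1)) = Mul(-51, Rational(1, 49)) = Rational(-51, 49))
Add(Function('V')(13), Mul(90, Function('U')(-8))) = Add(Rational(-51, 49), Mul(90, Mul(-3, -8))) = Add(Rational(-51, 49), Mul(90, 24)) = Add(Rational(-51, 49), 2160) = Rational(105789, 49)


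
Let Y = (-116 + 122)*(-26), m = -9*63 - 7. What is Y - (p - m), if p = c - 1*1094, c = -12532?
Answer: 12896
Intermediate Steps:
p = -13626 (p = -12532 - 1*1094 = -12532 - 1094 = -13626)
m = -574 (m = -567 - 7 = -574)
Y = -156 (Y = 6*(-26) = -156)
Y - (p - m) = -156 - (-13626 - 1*(-574)) = -156 - (-13626 + 574) = -156 - 1*(-13052) = -156 + 13052 = 12896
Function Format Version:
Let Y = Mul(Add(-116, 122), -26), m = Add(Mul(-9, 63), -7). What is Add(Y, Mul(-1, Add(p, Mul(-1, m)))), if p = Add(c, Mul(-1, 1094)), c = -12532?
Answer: 12896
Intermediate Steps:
p = -13626 (p = Add(-12532, Mul(-1, 1094)) = Add(-12532, -1094) = -13626)
m = -574 (m = Add(-567, -7) = -574)
Y = -156 (Y = Mul(6, -26) = -156)
Add(Y, Mul(-1, Add(p, Mul(-1, m)))) = Add(-156, Mul(-1, Add(-13626, Mul(-1, -574)))) = Add(-156, Mul(-1, Add(-13626, 574))) = Add(-156, Mul(-1, -13052)) = Add(-156, 13052) = 12896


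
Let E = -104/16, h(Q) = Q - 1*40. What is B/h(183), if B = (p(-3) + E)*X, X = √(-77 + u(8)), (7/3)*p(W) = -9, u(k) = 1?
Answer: -145*I*√19/1001 ≈ -0.63141*I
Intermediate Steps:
p(W) = -27/7 (p(W) = (3/7)*(-9) = -27/7)
X = 2*I*√19 (X = √(-77 + 1) = √(-76) = 2*I*√19 ≈ 8.7178*I)
h(Q) = -40 + Q (h(Q) = Q - 40 = -40 + Q)
E = -13/2 (E = -104*1/16 = -13/2 ≈ -6.5000)
B = -145*I*√19/7 (B = (-27/7 - 13/2)*(2*I*√19) = -145*I*√19/7 ≈ -90.292*I)
B/h(183) = (-145*I*√19/7)/(-40 + 183) = -145*I*√19/7/143 = -145*I*√19/7*(1/143) = -145*I*√19/1001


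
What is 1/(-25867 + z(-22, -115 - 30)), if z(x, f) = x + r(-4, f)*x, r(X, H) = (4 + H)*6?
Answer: -1/7277 ≈ -0.00013742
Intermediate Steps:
r(X, H) = 24 + 6*H
z(x, f) = x + x*(24 + 6*f) (z(x, f) = x + (24 + 6*f)*x = x + x*(24 + 6*f))
1/(-25867 + z(-22, -115 - 30)) = 1/(-25867 - 22*(25 + 6*(-115 - 30))) = 1/(-25867 - 22*(25 + 6*(-145))) = 1/(-25867 - 22*(25 - 870)) = 1/(-25867 - 22*(-845)) = 1/(-25867 + 18590) = 1/(-7277) = -1/7277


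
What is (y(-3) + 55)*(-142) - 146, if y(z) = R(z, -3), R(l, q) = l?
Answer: -7530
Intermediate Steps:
y(z) = z
(y(-3) + 55)*(-142) - 146 = (-3 + 55)*(-142) - 146 = 52*(-142) - 146 = -7384 - 146 = -7530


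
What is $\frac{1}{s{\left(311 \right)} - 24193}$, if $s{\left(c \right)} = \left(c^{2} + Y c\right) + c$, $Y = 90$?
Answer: $\frac{1}{100829} \approx 9.9178 \cdot 10^{-6}$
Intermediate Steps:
$s{\left(c \right)} = c^{2} + 91 c$ ($s{\left(c \right)} = \left(c^{2} + 90 c\right) + c = c^{2} + 91 c$)
$\frac{1}{s{\left(311 \right)} - 24193} = \frac{1}{311 \left(91 + 311\right) - 24193} = \frac{1}{311 \cdot 402 - 24193} = \frac{1}{125022 - 24193} = \frac{1}{100829}$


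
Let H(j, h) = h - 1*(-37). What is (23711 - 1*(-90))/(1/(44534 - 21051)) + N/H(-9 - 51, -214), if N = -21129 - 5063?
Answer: 98928668483/177 ≈ 5.5892e+8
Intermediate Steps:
N = -26192
H(j, h) = 37 + h (H(j, h) = h + 37 = 37 + h)
(23711 - 1*(-90))/(1/(44534 - 21051)) + N/H(-9 - 51, -214) = (23711 - 1*(-90))/(1/(44534 - 21051)) - 26192/(37 - 214) = (23711 + 90)/(1/23483) - 26192/(-177) = 23801/(1/23483) - 26192*(-1/177) = 23801*23483 + 26192/177 = 558918883 + 26192/177 = 98928668483/177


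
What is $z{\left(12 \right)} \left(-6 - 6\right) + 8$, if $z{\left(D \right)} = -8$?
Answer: $104$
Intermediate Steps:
$z{\left(12 \right)} \left(-6 - 6\right) + 8 = - 8 \left(-6 - 6\right) + 8 = \left(-8\right) \left(-12\right) + 8 = 96 + 8 = 104$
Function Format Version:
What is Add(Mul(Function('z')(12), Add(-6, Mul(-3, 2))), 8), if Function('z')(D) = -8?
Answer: 104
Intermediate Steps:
Add(Mul(Function('z')(12), Add(-6, Mul(-3, 2))), 8) = Add(Mul(-8, Add(-6, Mul(-3, 2))), 8) = Add(Mul(-8, Add(-6, -6)), 8) = Add(Mul(-8, -12), 8) = Add(96, 8) = 104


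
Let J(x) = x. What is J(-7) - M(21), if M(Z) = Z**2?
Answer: -448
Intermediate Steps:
J(-7) - M(21) = -7 - 1*21**2 = -7 - 1*441 = -7 - 441 = -448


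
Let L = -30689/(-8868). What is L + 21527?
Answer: 190932125/8868 ≈ 21530.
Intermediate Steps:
L = 30689/8868 (L = -30689*(-1/8868) = 30689/8868 ≈ 3.4606)
L + 21527 = 30689/8868 + 21527 = 190932125/8868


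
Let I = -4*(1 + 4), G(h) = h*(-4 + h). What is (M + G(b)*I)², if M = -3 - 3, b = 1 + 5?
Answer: 60516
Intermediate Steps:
b = 6
M = -6
I = -20 (I = -4*5 = -20)
(M + G(b)*I)² = (-6 + (6*(-4 + 6))*(-20))² = (-6 + (6*2)*(-20))² = (-6 + 12*(-20))² = (-6 - 240)² = (-246)² = 60516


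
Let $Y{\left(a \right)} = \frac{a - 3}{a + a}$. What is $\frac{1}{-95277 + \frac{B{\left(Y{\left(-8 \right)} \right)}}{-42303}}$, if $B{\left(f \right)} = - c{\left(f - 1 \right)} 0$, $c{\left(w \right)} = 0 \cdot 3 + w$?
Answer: $- \frac{1}{95277} \approx -1.0496 \cdot 10^{-5}$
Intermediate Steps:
$c{\left(w \right)} = w$ ($c{\left(w \right)} = 0 + w = w$)
$Y{\left(a \right)} = \frac{-3 + a}{2 a}$
$B{\left(f \right)} = 0$ ($B{\left(f \right)} = - (f - 1) 0 = - (-1 + f) 0 = \left(1 - f\right) 0 = 0$)
$\frac{1}{-95277 + \frac{B{\left(Y{\left(-8 \right)} \right)}}{-42303}} = \frac{1}{-95277 + \frac{0}{-42303}} = \frac{1}{-95277 + 0 \left(- \frac{1}{42303}\right)} = \frac{1}{-95277 + 0} = \frac{1}{-95277} = - \frac{1}{95277}$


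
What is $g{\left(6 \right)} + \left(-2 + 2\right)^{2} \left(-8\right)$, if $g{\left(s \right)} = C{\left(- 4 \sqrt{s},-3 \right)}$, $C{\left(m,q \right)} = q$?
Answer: $-3$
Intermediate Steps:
$g{\left(s \right)} = -3$
$g{\left(6 \right)} + \left(-2 + 2\right)^{2} \left(-8\right) = -3 + \left(-2 + 2\right)^{2} \left(-8\right) = -3 + 0^{2} \left(-8\right) = -3 + 0 \left(-8\right) = -3 + 0 = -3$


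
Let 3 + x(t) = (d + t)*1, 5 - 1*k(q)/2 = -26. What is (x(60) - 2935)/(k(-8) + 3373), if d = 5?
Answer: -2873/3435 ≈ -0.83639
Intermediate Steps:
k(q) = 62 (k(q) = 10 - 2*(-26) = 10 + 52 = 62)
x(t) = 2 + t (x(t) = -3 + (5 + t)*1 = -3 + (5 + t) = 2 + t)
(x(60) - 2935)/(k(-8) + 3373) = ((2 + 60) - 2935)/(62 + 3373) = (62 - 2935)/3435 = -2873*1/3435 = -2873/3435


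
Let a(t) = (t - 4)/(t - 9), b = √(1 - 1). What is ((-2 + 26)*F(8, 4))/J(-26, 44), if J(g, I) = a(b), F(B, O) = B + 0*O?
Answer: 432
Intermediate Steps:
b = 0 (b = √0 = 0)
a(t) = (-4 + t)/(-9 + t)
F(B, O) = B (F(B, O) = B + 0 = B)
J(g, I) = 4/9 (J(g, I) = (-4 + 0)/(-9 + 0) = -4/(-9) = -⅑*(-4) = 4/9)
((-2 + 26)*F(8, 4))/J(-26, 44) = ((-2 + 26)*8)/(4/9) = (24*8)*(9/4) = 192*(9/4) = 432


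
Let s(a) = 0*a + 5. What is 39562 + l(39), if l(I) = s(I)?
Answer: 39567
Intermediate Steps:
s(a) = 5 (s(a) = 0 + 5 = 5)
l(I) = 5
39562 + l(39) = 39562 + 5 = 39567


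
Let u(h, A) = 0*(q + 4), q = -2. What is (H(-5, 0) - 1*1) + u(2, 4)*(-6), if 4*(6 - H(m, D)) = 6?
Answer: 7/2 ≈ 3.5000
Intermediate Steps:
H(m, D) = 9/2 (H(m, D) = 6 - ¼*6 = 6 - 3/2 = 9/2)
u(h, A) = 0 (u(h, A) = 0*(-2 + 4) = 0*2 = 0)
(H(-5, 0) - 1*1) + u(2, 4)*(-6) = (9/2 - 1*1) + 0*(-6) = (9/2 - 1) + 0 = 7/2 + 0 = 7/2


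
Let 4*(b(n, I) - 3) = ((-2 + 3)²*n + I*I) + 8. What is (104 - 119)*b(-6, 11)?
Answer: -2025/4 ≈ -506.25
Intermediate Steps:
b(n, I) = 5 + n/4 + I²/4 (b(n, I) = 3 + (((-2 + 3)²*n + I*I) + 8)/4 = 3 + ((1²*n + I²) + 8)/4 = 3 + ((1*n + I²) + 8)/4 = 3 + ((n + I²) + 8)/4 = 3 + (8 + n + I²)/4 = 3 + (2 + n/4 + I²/4) = 5 + n/4 + I²/4)
(104 - 119)*b(-6, 11) = (104 - 119)*(5 + (¼)*(-6) + (¼)*11²) = -15*(5 - 3/2 + (¼)*121) = -15*(5 - 3/2 + 121/4) = -15*135/4 = -2025/4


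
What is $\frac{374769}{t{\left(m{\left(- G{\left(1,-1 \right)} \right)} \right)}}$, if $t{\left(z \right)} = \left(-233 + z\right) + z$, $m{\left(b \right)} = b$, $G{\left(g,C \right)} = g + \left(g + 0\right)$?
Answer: $- \frac{124923}{79} \approx -1581.3$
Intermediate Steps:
$G{\left(g,C \right)} = 2 g$ ($G{\left(g,C \right)} = g + g = 2 g$)
$t{\left(z \right)} = -233 + 2 z$
$\frac{374769}{t{\left(m{\left(- G{\left(1,-1 \right)} \right)} \right)}} = \frac{374769}{-233 + 2 \left(- 2 \cdot 1\right)} = \frac{374769}{-233 + 2 \left(\left(-1\right) 2\right)} = \frac{374769}{-233 + 2 \left(-2\right)} = \frac{374769}{-233 - 4} = \frac{374769}{-237} = 374769 \left(- \frac{1}{237}\right) = - \frac{124923}{79}$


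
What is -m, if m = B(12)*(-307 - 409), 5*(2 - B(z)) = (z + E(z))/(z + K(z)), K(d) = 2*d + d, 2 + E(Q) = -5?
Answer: 17005/12 ≈ 1417.1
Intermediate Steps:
E(Q) = -7 (E(Q) = -2 - 5 = -7)
K(d) = 3*d
B(z) = 2 - (-7 + z)/(20*z) (B(z) = 2 - (z - 7)/(5*(z + 3*z)) = 2 - (-7 + z)/(5*(4*z)) = 2 - (-7 + z)*1/(4*z)/5 = 2 - (-7 + z)/(20*z))
m = -17005/12 (m = ((1/20)*(7 + 39*12)/12)*(-307 - 409) = ((1/20)*(1/12)*(7 + 468))*(-716) = ((1/20)*(1/12)*475)*(-716) = (95/48)*(-716) = -17005/12 ≈ -1417.1)
-m = -1*(-17005/12) = 17005/12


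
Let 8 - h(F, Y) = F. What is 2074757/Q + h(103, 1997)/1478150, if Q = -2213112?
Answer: -306701230519/327131150280 ≈ -0.93755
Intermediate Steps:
h(F, Y) = 8 - F
2074757/Q + h(103, 1997)/1478150 = 2074757/(-2213112) + (8 - 1*103)/1478150 = 2074757*(-1/2213112) + (8 - 103)*(1/1478150) = -2074757/2213112 - 95*1/1478150 = -2074757/2213112 - 19/295630 = -306701230519/327131150280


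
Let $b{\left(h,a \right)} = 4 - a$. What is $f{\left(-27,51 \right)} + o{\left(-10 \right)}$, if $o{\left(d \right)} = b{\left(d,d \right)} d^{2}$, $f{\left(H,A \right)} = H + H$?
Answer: $1346$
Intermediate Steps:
$f{\left(H,A \right)} = 2 H$
$o{\left(d \right)} = d^{2} \left(4 - d\right)$ ($o{\left(d \right)} = \left(4 - d\right) d^{2} = d^{2} \left(4 - d\right)$)
$f{\left(-27,51 \right)} + o{\left(-10 \right)} = 2 \left(-27\right) + \left(-10\right)^{2} \left(4 - -10\right) = -54 + 100 \left(4 + 10\right) = -54 + 100 \cdot 14 = -54 + 1400 = 1346$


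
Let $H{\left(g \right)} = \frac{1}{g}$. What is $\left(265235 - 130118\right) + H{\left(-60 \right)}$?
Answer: $\frac{8107019}{60} \approx 1.3512 \cdot 10^{5}$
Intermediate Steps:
$\left(265235 - 130118\right) + H{\left(-60 \right)} = \left(265235 - 130118\right) + \frac{1}{-60} = 135117 - \frac{1}{60} = \frac{8107019}{60}$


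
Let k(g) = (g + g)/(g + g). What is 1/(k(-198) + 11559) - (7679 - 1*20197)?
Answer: 144708081/11560 ≈ 12518.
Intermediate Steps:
k(g) = 1 (k(g) = (2*g)/((2*g)) = (2*g)*(1/(2*g)) = 1)
1/(k(-198) + 11559) - (7679 - 1*20197) = 1/(1 + 11559) - (7679 - 1*20197) = 1/11560 - (7679 - 20197) = 1/11560 - 1*(-12518) = 1/11560 + 12518 = 144708081/11560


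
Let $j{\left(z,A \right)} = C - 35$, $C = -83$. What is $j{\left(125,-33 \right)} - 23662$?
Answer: $-23780$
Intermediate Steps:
$j{\left(z,A \right)} = -118$ ($j{\left(z,A \right)} = -83 - 35 = -118$)
$j{\left(125,-33 \right)} - 23662 = -118 - 23662 = -23780$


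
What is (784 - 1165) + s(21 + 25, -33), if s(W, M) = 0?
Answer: -381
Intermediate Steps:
(784 - 1165) + s(21 + 25, -33) = (784 - 1165) + 0 = -381 + 0 = -381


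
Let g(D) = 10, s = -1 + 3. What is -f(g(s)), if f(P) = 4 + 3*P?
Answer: -34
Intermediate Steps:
s = 2
-f(g(s)) = -(4 + 3*10) = -(4 + 30) = -1*34 = -34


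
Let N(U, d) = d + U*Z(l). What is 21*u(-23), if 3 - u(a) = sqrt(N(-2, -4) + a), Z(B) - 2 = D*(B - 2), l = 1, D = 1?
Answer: 63 - 21*I*sqrt(29) ≈ 63.0 - 113.09*I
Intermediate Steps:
Z(B) = B (Z(B) = 2 + 1*(B - 2) = 2 + 1*(-2 + B) = 2 + (-2 + B) = B)
N(U, d) = U + d (N(U, d) = d + U*1 = d + U = U + d)
u(a) = 3 - sqrt(-6 + a) (u(a) = 3 - sqrt((-2 - 4) + a) = 3 - sqrt(-6 + a))
21*u(-23) = 21*(3 - sqrt(-6 - 23)) = 21*(3 - sqrt(-29)) = 21*(3 - I*sqrt(29)) = 63 - 21*I*sqrt(29)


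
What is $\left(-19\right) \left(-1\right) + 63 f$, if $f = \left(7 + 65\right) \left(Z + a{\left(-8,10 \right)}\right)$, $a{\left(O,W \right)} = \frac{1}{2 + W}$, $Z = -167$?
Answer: $-757115$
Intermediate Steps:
$f = -12018$ ($f = \left(7 + 65\right) \left(-167 + \frac{1}{2 + 10}\right) = 72 \left(-167 + \frac{1}{12}\right) = 72 \left(- \frac{2003}{12}\right) = -12018$)
$\left(-19\right) \left(-1\right) + 63 f = \left(-19\right) \left(-1\right) + 63 \left(-12018\right) = 19 - 757134 = -757115$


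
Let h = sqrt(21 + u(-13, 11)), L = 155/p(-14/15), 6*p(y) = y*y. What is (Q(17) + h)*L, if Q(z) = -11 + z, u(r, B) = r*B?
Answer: 313875/49 + 104625*I*sqrt(122)/98 ≈ 6405.6 + 11792.0*I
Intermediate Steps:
u(r, B) = B*r
p(y) = y**2/6 (p(y) = (y*y)/6 = y**2/6)
L = 104625/98 (L = 155/(((-14/15)**2/6)) = 155/(((1/6)*(196/225))) = 155/(98/675) = 155*(675/98) = 104625/98 ≈ 1067.6)
h = I*sqrt(122) (h = sqrt(21 + 11*(-13)) = sqrt(21 - 143) = sqrt(-122) = I*sqrt(122) ≈ 11.045*I)
(Q(17) + h)*L = ((-11 + 17) + I*sqrt(122))*(104625/98) = (6 + I*sqrt(122))*(104625/98) = 313875/49 + 104625*I*sqrt(122)/98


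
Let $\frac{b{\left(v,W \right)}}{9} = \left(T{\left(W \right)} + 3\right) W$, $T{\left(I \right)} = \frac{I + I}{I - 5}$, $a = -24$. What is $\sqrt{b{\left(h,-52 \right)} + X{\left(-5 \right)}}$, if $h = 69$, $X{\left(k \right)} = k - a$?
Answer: $\frac{i \sqrt{808241}}{19} \approx 47.317 i$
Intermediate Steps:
$X{\left(k \right)} = 24 + k$ ($X{\left(k \right)} = k - -24 = k + 24 = 24 + k$)
$T{\left(I \right)} = \frac{2 I}{-5 + I}$
$b{\left(v,W \right)} = 9 W \left(3 + \frac{2 W}{-5 + W}\right)$ ($b{\left(v,W \right)} = 9 \left(\frac{2 W}{-5 + W} + 3\right) W = 9 \left(3 + \frac{2 W}{-5 + W}\right) W = 9 W \left(3 + \frac{2 W}{-5 + W}\right)$)
$\sqrt{b{\left(h,-52 \right)} + X{\left(-5 \right)}} = \sqrt{45 \left(-52\right) \frac{1}{-5 - 52} \left(-3 - 52\right) + \left(24 - 5\right)} = \sqrt{45 \left(-52\right) \frac{1}{-57} \left(-55\right) + 19} = \sqrt{45 \left(-52\right) \left(- \frac{1}{57}\right) \left(-55\right) + 19} = \sqrt{- \frac{42900}{19} + 19} = \sqrt{- \frac{42539}{19}} = \frac{i \sqrt{808241}}{19}$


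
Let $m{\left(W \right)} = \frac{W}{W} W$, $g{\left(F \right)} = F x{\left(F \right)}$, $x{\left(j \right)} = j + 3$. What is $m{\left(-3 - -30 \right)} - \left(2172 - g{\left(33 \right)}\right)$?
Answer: $-957$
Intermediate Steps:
$x{\left(j \right)} = 3 + j$
$g{\left(F \right)} = F \left(3 + F\right)$
$m{\left(W \right)} = W$ ($m{\left(W \right)} = 1 W = W$)
$m{\left(-3 - -30 \right)} - \left(2172 - g{\left(33 \right)}\right) = \left(-3 - -30\right) - \left(2172 - 33 \left(3 + 33\right)\right) = \left(-3 + 30\right) - \left(2172 - 33 \cdot 36\right) = 27 - \left(2172 - 1188\right) = 27 - 984 = -957$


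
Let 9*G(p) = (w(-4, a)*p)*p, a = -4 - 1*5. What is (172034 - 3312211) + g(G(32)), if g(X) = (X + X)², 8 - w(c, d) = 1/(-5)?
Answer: 691766599/2025 ≈ 3.4161e+5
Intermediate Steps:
a = -9 (a = -4 - 5 = -9)
w(c, d) = 41/5 (w(c, d) = 8 - 1/(-5) = 8 - 1*(-⅕) = 8 + ⅕ = 41/5)
G(p) = 41*p²/45 (G(p) = ((41*p/5)*p)/9 = (41*p²/5)/9 = 41*p²/45)
g(X) = 4*X² (g(X) = (2*X)² = 4*X²)
(172034 - 3312211) + g(G(32)) = (172034 - 3312211) + 4*((41/45)*32²)² = -3140177 + 4*((41/45)*1024)² = -3140177 + 4*(41984/45)² = -3140177 + 4*(1762656256/2025) = -3140177 + 7050625024/2025 = 691766599/2025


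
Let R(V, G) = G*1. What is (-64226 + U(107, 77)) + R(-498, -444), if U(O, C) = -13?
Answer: -64683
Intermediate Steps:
R(V, G) = G
(-64226 + U(107, 77)) + R(-498, -444) = (-64226 - 13) - 444 = -64239 - 444 = -64683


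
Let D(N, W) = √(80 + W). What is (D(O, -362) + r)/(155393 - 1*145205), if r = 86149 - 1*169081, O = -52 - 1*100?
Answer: -6911/849 + I*√282/10188 ≈ -8.1402 + 0.0016483*I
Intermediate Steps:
O = -152 (O = -52 - 100 = -152)
r = -82932 (r = 86149 - 169081 = -82932)
(D(O, -362) + r)/(155393 - 1*145205) = (√(80 - 362) - 82932)/(155393 - 1*145205) = (√(-282) - 82932)/(155393 - 145205) = (I*√282 - 82932)/10188 = (-82932 + I*√282)*(1/10188) = -6911/849 + I*√282/10188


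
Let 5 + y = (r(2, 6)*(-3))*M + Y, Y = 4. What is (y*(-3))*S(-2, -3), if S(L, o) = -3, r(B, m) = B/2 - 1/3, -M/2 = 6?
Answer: 207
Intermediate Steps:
M = -12 (M = -2*6 = -12)
r(B, m) = -⅓ + B/2 (r(B, m) = B*(½) - 1*⅓ = B/2 - ⅓ = -⅓ + B/2)
y = 23 (y = -5 + (((-⅓ + (½)*2)*(-3))*(-12) + 4) = -5 + (((-⅓ + 1)*(-3))*(-12) + 4) = -5 + (((⅔)*(-3))*(-12) + 4) = -5 + (-2*(-12) + 4) = -5 + (24 + 4) = -5 + 28 = 23)
(y*(-3))*S(-2, -3) = (23*(-3))*(-3) = -69*(-3) = 207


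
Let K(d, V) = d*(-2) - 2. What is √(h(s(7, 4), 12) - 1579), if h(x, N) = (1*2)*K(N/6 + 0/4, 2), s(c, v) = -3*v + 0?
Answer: I*√1591 ≈ 39.887*I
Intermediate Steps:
K(d, V) = -2 - 2*d (K(d, V) = -2*d - 2 = -2 - 2*d)
s(c, v) = -3*v
h(x, N) = -4 - 2*N/3 (h(x, N) = (1*2)*(-2 - 2*(N/6 + 0/4)) = 2*(-2 - 2*(N*(⅙) + 0*(¼))) = 2*(-2 - 2*(N/6 + 0)) = 2*(-2 - N/3) = -4 - 2*N/3)
√(h(s(7, 4), 12) - 1579) = √((-4 - ⅔*12) - 1579) = √((-4 - 8) - 1579) = √(-12 - 1579) = √(-1591) = I*√1591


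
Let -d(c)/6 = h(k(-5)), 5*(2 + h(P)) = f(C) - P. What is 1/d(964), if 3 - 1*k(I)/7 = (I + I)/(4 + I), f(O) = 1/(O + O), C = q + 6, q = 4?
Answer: -50/2343 ≈ -0.021340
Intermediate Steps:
C = 10 (C = 4 + 6 = 10)
f(O) = 1/(2*O)
k(I) = 21 - 14*I/(4 + I) (k(I) = 21 - 7*(I + I)/(4 + I) = 21 - 7*2*I/(4 + I) = 21 - 14*I/(4 + I))
h(P) = -199/100 - P/5 (h(P) = -2 + ((½)/10 - P)/5 = -2 + ((½)*(⅒) - P)/5 = -2 + (1/20 - P)/5 = -2 + (1/100 - P/5) = -199/100 - P/5)
d(c) = -2343/50 (d(c) = -6*(-199/100 - 7*(12 - 5)/(5*(4 - 5))) = -6*(-199/100 - 7*7/(5*(-1))) = -6*(-199/100 - 7*(-1)*7/5) = -6*(-199/100 - ⅕*(-49)) = -6*(-199/100 + 49/5) = -6*781/100 = -2343/50)
1/d(964) = 1/(-2343/50) = -50/2343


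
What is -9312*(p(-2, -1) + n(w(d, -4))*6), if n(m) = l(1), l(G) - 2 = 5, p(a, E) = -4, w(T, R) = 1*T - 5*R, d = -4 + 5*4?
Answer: -353856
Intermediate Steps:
d = 16 (d = -4 + 20 = 16)
w(T, R) = T - 5*R
l(G) = 7 (l(G) = 2 + 5 = 7)
n(m) = 7
-9312*(p(-2, -1) + n(w(d, -4))*6) = -9312*(-4 + 7*6) = -9312*(-4 + 42) = -9312*38 = -353856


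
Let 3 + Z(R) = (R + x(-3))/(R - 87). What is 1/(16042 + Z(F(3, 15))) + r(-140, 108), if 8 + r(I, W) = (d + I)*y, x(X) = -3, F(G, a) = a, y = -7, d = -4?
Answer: 96233006/96233 ≈ 1000.0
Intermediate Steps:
Z(R) = -3 + (-3 + R)/(-87 + R) (Z(R) = -3 + (R - 3)/(R - 87) = -3 + (-3 + R)/(-87 + R))
r(I, W) = 20 - 7*I (r(I, W) = -8 + (-4 + I)*(-7) = -8 + (28 - 7*I) = 20 - 7*I)
1/(16042 + Z(F(3, 15))) + r(-140, 108) = 1/(16042 + 2*(129 - 1*15)/(-87 + 15)) + (20 - 7*(-140)) = 1/(16042 + 2*(129 - 15)/(-72)) + (20 + 980) = 1/(16042 + 2*(-1/72)*114) + 1000 = 1/(16042 - 19/6) + 1000 = 1/(96233/6) + 1000 = 6/96233 + 1000 = 96233006/96233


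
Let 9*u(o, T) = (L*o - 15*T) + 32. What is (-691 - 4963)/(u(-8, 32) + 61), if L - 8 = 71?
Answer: 5654/59 ≈ 95.831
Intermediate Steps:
L = 79 (L = 8 + 71 = 79)
u(o, T) = 32/9 - 5*T/3 + 79*o/9 (u(o, T) = ((79*o - 15*T) + 32)/9 = ((-15*T + 79*o) + 32)/9 = (32 - 15*T + 79*o)/9 = 32/9 - 5*T/3 + 79*o/9)
(-691 - 4963)/(u(-8, 32) + 61) = (-691 - 4963)/((32/9 - 5/3*32 + (79/9)*(-8)) + 61) = -5654/((32/9 - 160/3 - 632/9) + 61) = -5654/(-120 + 61) = -5654/(-59) = -5654*(-1/59) = 5654/59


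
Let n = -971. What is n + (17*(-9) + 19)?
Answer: -1105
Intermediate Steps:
n + (17*(-9) + 19) = -971 + (17*(-9) + 19) = -971 + (-153 + 19) = -971 - 134 = -1105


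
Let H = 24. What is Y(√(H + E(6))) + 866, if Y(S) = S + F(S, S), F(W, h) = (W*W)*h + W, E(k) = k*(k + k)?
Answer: 866 + 392*√6 ≈ 1826.2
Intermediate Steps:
E(k) = 2*k² (E(k) = k*(2*k) = 2*k²)
F(W, h) = W + h*W² (F(W, h) = W²*h + W = h*W² + W = W + h*W²)
Y(S) = S + S*(1 + S²) (Y(S) = S + S*(1 + S*S) = S + S*(1 + S²))
Y(√(H + E(6))) + 866 = √(24 + 2*6²)*(2 + (√(24 + 2*6²))²) + 866 = √(24 + 2*36)*(2 + (√(24 + 2*36))²) + 866 = √(24 + 72)*(2 + (√(24 + 72))²) + 866 = √96*(2 + (√96)²) + 866 = (4*√6)*(2 + (4*√6)²) + 866 = (4*√6)*(2 + 96) + 866 = (4*√6)*98 + 866 = 392*√6 + 866 = 866 + 392*√6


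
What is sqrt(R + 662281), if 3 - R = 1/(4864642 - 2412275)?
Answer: sqrt(3983044789086029309)/2452367 ≈ 813.81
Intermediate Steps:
R = 7357100/2452367 (R = 3 - 1/(4864642 - 2412275) = 3 - 1/2452367 = 7357100/2452367 ≈ 3.0000)
sqrt(R + 662281) = sqrt(7357100/2452367 + 662281) = sqrt(1624163426227/2452367) = sqrt(3983044789086029309)/2452367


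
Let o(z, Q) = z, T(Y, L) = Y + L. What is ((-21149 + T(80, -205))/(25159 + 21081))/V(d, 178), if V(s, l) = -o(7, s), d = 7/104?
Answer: 10637/161840 ≈ 0.065725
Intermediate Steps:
T(Y, L) = L + Y
d = 7/104 (d = 7*(1/104) = 7/104 ≈ 0.067308)
V(s, l) = -7 (V(s, l) = -1*7 = -7)
((-21149 + T(80, -205))/(25159 + 21081))/V(d, 178) = ((-21149 + (-205 + 80))/(25159 + 21081))/(-7) = ((-21149 - 125)/46240)*(-1/7) = -21274*1/46240*(-1/7) = -10637/23120*(-1/7) = 10637/161840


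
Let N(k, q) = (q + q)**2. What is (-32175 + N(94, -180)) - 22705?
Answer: 74720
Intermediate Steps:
N(k, q) = 4*q**2 (N(k, q) = (2*q)**2 = 4*q**2)
(-32175 + N(94, -180)) - 22705 = (-32175 + 4*(-180)**2) - 22705 = (-32175 + 4*32400) - 22705 = (-32175 + 129600) - 22705 = 97425 - 22705 = 74720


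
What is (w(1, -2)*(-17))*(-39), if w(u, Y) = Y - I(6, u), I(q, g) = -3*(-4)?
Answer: -9282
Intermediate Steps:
I(q, g) = 12
w(u, Y) = -12 + Y (w(u, Y) = Y - 1*12 = Y - 12 = -12 + Y)
(w(1, -2)*(-17))*(-39) = ((-12 - 2)*(-17))*(-39) = -14*(-17)*(-39) = 238*(-39) = -9282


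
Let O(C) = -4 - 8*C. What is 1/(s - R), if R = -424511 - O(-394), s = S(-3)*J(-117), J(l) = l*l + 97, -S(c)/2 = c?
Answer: 1/510375 ≈ 1.9593e-6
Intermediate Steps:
S(c) = -2*c
J(l) = 97 + l**2 (J(l) = l**2 + 97 = 97 + l**2)
s = 82716 (s = (-2*(-3))*(97 + (-117)**2) = 6*(97 + 13689) = 6*13786 = 82716)
R = -427659 (R = -424511 - (-4 - 8*(-394)) = -424511 - (-4 + 3152) = -424511 - 1*3148 = -424511 - 3148 = -427659)
1/(s - R) = 1/(82716 - 1*(-427659)) = 1/(82716 + 427659) = 1/510375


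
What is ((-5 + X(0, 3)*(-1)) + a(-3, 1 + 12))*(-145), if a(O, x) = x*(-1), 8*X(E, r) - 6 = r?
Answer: 22185/8 ≈ 2773.1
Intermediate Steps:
X(E, r) = 3/4 + r/8
a(O, x) = -x
((-5 + X(0, 3)*(-1)) + a(-3, 1 + 12))*(-145) = ((-5 + (3/4 + (1/8)*3)*(-1)) - (1 + 12))*(-145) = ((-5 + (3/4 + 3/8)*(-1)) - 1*13)*(-145) = ((-5 + (9/8)*(-1)) - 13)*(-145) = ((-5 - 9/8) - 13)*(-145) = (-49/8 - 13)*(-145) = -153/8*(-145) = 22185/8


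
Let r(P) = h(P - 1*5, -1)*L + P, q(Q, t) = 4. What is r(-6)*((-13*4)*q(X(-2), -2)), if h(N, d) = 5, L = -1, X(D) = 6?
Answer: 2288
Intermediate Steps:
r(P) = -5 + P (r(P) = 5*(-1) + P = -5 + P)
r(-6)*((-13*4)*q(X(-2), -2)) = (-5 - 6)*(-13*4*4) = -(-572)*4 = -11*(-208) = 2288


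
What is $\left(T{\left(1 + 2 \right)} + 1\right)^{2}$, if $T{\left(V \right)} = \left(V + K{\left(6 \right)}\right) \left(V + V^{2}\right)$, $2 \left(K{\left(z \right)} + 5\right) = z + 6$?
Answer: $2401$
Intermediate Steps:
$K{\left(z \right)} = -2 + \frac{z}{2}$ ($K{\left(z \right)} = -5 + \frac{z + 6}{2} = -5 + \frac{6 + z}{2} = -5 + \left(3 + \frac{z}{2}\right) = -2 + \frac{z}{2}$)
$T{\left(V \right)} = \left(1 + V\right) \left(V + V^{2}\right)$ ($T{\left(V \right)} = \left(V + \left(-2 + \frac{1}{2} \cdot 6\right)\right) \left(V + V^{2}\right) = \left(V + \left(-2 + 3\right)\right) \left(V + V^{2}\right) = \left(V + 1\right) \left(V + V^{2}\right) = \left(1 + V\right) \left(V + V^{2}\right)$)
$\left(T{\left(1 + 2 \right)} + 1\right)^{2} = \left(\left(1 + 2\right) \left(1 + \left(1 + 2\right)^{2} + 2 \left(1 + 2\right)\right) + 1\right)^{2} = \left(3 \left(1 + 3^{2} + 2 \cdot 3\right) + 1\right)^{2} = \left(3 \left(1 + 9 + 6\right) + 1\right)^{2} = \left(3 \cdot 16 + 1\right)^{2} = \left(48 + 1\right)^{2} = 49^{2} = 2401$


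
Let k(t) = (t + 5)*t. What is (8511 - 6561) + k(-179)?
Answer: 33096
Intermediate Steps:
k(t) = t*(5 + t) (k(t) = (5 + t)*t = t*(5 + t))
(8511 - 6561) + k(-179) = (8511 - 6561) - 179*(5 - 179) = 1950 - 179*(-174) = 1950 + 31146 = 33096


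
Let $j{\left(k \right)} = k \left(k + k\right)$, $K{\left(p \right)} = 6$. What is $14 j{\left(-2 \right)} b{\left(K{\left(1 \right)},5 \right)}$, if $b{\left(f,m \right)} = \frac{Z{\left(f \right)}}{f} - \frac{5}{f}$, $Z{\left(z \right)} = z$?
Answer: $\frac{56}{3} \approx 18.667$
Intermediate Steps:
$j{\left(k \right)} = 2 k^{2}$ ($j{\left(k \right)} = k 2 k = 2 k^{2}$)
$b{\left(f,m \right)} = 1 - \frac{5}{f}$ ($b{\left(f,m \right)} = \frac{f}{f} - \frac{5}{f} = 1 - \frac{5}{f}$)
$14 j{\left(-2 \right)} b{\left(K{\left(1 \right)},5 \right)} = 14 \cdot 2 \left(-2\right)^{2} \frac{-5 + 6}{6} = 14 \cdot 2 \cdot 4 \cdot \frac{1}{6} \cdot 1 = 14 \cdot 8 \cdot \frac{1}{6} = 112 \cdot \frac{1}{6} = \frac{56}{3}$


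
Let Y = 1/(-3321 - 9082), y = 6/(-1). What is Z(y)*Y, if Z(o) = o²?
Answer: -36/12403 ≈ -0.0029025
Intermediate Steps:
y = -6 (y = 6*(-1) = -6)
Y = -1/12403 (Y = 1/(-12403) = -1/12403 ≈ -8.0626e-5)
Z(y)*Y = (-6)²*(-1/12403) = 36*(-1/12403) = -36/12403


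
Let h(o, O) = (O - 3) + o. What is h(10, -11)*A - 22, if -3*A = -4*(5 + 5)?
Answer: -226/3 ≈ -75.333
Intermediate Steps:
h(o, O) = -3 + O + o (h(o, O) = (-3 + O) + o = -3 + O + o)
A = 40/3 (A = -(-4)*(5 + 5)/3 = -(-4)*10/3 = -1/3*(-40) = 40/3 ≈ 13.333)
h(10, -11)*A - 22 = (-3 - 11 + 10)*(40/3) - 22 = -4*40/3 - 22 = -160/3 - 22 = -226/3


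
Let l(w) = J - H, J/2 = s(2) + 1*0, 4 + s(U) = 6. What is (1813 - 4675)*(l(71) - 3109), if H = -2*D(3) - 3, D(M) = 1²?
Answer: 8872200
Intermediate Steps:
s(U) = 2 (s(U) = -4 + 6 = 2)
J = 4 (J = 2*(2 + 1*0) = 2*(2 + 0) = 2*2 = 4)
D(M) = 1
H = -5 (H = -2*1 - 3 = -2 - 3 = -5)
l(w) = 9 (l(w) = 4 - 1*(-5) = 4 + 5 = 9)
(1813 - 4675)*(l(71) - 3109) = (1813 - 4675)*(9 - 3109) = -2862*(-3100) = 8872200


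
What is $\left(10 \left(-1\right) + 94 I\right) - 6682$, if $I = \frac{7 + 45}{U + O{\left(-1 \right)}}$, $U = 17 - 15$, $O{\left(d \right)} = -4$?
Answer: $-9136$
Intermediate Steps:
$U = 2$
$I = -26$ ($I = \frac{7 + 45}{2 - 4} = \frac{52}{-2} = 52 \left(- \frac{1}{2}\right) = -26$)
$\left(10 \left(-1\right) + 94 I\right) - 6682 = \left(10 \left(-1\right) + 94 \left(-26\right)\right) - 6682 = \left(-10 - 2444\right) - 6682 = -2454 - 6682 = -9136$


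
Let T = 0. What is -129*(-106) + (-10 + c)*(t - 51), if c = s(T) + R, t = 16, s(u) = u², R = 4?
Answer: 13884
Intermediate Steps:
c = 4 (c = 0² + 4 = 0 + 4 = 4)
-129*(-106) + (-10 + c)*(t - 51) = -129*(-106) + (-10 + 4)*(16 - 51) = 13674 - 6*(-35) = 13674 + 210 = 13884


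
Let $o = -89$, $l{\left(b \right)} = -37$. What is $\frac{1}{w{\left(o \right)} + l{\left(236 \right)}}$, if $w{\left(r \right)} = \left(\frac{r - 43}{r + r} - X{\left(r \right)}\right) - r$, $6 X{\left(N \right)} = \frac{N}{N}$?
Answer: $\frac{534}{28075} \approx 0.01902$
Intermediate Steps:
$X{\left(N \right)} = \frac{1}{6}$ ($X{\left(N \right)} = \frac{N \frac{1}{N}}{6} = \frac{1}{6} \cdot 1 = \frac{1}{6}$)
$w{\left(r \right)} = - \frac{1}{6} - r + \frac{-43 + r}{2 r}$ ($w{\left(r \right)} = \left(\frac{r - 43}{r + r} - \frac{1}{6}\right) - r = \left(\frac{-43 + r}{2 r} - \frac{1}{6}\right) - r = \left(- \frac{1}{6} + \frac{-43 + r}{2 r}\right) - r = - \frac{1}{6} - r + \frac{-43 + r}{2 r}$)
$\frac{1}{w{\left(o \right)} + l{\left(236 \right)}} = \frac{1}{\left(\frac{1}{3} - -89 - \frac{43}{2 \left(-89\right)}\right) - 37} = \frac{1}{\left(\frac{1}{3} + 89 - - \frac{43}{178}\right) - 37} = \frac{1}{\left(\frac{1}{3} + 89 + \frac{43}{178}\right) - 37} = \frac{1}{\frac{47833}{534} - 37} = \frac{1}{\frac{28075}{534}} = \frac{534}{28075}$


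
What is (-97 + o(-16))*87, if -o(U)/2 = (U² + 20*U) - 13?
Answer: 4959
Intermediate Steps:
o(U) = 26 - 40*U - 2*U² (o(U) = -2*((U² + 20*U) - 13) = -2*(-13 + U² + 20*U) = 26 - 40*U - 2*U²)
(-97 + o(-16))*87 = (-97 + (26 - 40*(-16) - 2*(-16)²))*87 = (-97 + (26 + 640 - 2*256))*87 = (-97 + (26 + 640 - 512))*87 = (-97 + 154)*87 = 57*87 = 4959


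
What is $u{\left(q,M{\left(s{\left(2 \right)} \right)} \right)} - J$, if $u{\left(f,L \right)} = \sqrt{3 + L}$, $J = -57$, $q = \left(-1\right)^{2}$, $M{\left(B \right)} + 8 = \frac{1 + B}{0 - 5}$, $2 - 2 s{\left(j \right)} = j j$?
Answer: $57 + i \sqrt{5} \approx 57.0 + 2.2361 i$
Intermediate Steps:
$s{\left(j \right)} = 1 - \frac{j^{2}}{2}$ ($s{\left(j \right)} = 1 - \frac{j j}{2} = 1 - \frac{j^{2}}{2}$)
$M{\left(B \right)} = - \frac{41}{5} - \frac{B}{5}$ ($M{\left(B \right)} = -8 + \frac{1 + B}{0 - 5} = -8 + \frac{1 + B}{-5} = -8 + \left(1 + B\right) \left(- \frac{1}{5}\right) = -8 - \left(\frac{1}{5} + \frac{B}{5}\right) = - \frac{41}{5} - \frac{B}{5}$)
$q = 1$
$u{\left(q,M{\left(s{\left(2 \right)} \right)} \right)} - J = \sqrt{3 - \left(\frac{41}{5} + \frac{1 - \frac{2^{2}}{2}}{5}\right)} - -57 = \sqrt{3 - \left(\frac{41}{5} + \frac{1 - 2}{5}\right)} + 57 = \sqrt{3 - 8} + 57 = \sqrt{-5} + 57 = i \sqrt{5} + 57 = 57 + i \sqrt{5}$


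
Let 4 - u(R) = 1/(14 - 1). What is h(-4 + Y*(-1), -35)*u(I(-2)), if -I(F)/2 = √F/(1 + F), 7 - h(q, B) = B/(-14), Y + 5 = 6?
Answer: 459/26 ≈ 17.654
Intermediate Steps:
Y = 1 (Y = -5 + 6 = 1)
h(q, B) = 7 + B/14 (h(q, B) = 7 - B/(-14) = 7 - B*(-1)/14 = 7 - (-1)*B/14 = 7 + B/14)
I(F) = -2*√F/(1 + F)
u(R) = 51/13 (u(R) = 4 - 1/(14 - 1) = 4 - 1/13 = 51/13)
h(-4 + Y*(-1), -35)*u(I(-2)) = (7 + (1/14)*(-35))*(51/13) = (7 - 5/2)*(51/13) = (9/2)*(51/13) = 459/26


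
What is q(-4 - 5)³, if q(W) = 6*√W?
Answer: -5832*I ≈ -5832.0*I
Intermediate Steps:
q(-4 - 5)³ = (6*√(-4 - 5))³ = (6*√(-9))³ = (6*(3*I))³ = (18*I)³ = -5832*I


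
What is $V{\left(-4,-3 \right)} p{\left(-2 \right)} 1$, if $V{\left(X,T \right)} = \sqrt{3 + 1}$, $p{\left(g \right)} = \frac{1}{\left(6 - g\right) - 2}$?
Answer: $\frac{1}{3} \approx 0.33333$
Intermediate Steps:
$p{\left(g \right)} = \frac{1}{4 - g}$
$V{\left(X,T \right)} = 2$ ($V{\left(X,T \right)} = \sqrt{4} = 2$)
$V{\left(-4,-3 \right)} p{\left(-2 \right)} 1 = 2 \left(- \frac{1}{-4 - 2}\right) 1 = 2 \left(- \frac{1}{-6}\right) 1 = 2 \left(\left(-1\right) \left(- \frac{1}{6}\right)\right) 1 = 2 \cdot \frac{1}{6} \cdot 1 = \frac{1}{3} \cdot 1 = \frac{1}{3}$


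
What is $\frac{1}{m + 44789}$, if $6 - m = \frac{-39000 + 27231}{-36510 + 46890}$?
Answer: $\frac{3460}{154994623} \approx 2.2323 \cdot 10^{-5}$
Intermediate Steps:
$m = \frac{24683}{3460}$ ($m = 6 - \frac{-39000 + 27231}{-36510 + 46890} = 6 - - \frac{11769}{10380} = 6 - \left(-11769\right) \frac{1}{10380} = 6 - - \frac{3923}{3460} = 6 + \frac{3923}{3460} = \frac{24683}{3460} \approx 7.1338$)
$\frac{1}{m + 44789} = \frac{1}{\frac{24683}{3460} + 44789} = \frac{1}{\frac{154994623}{3460}} = \frac{3460}{154994623}$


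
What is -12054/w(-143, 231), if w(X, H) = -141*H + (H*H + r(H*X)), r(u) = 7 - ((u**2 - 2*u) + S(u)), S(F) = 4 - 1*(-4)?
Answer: 6027/545612183 ≈ 1.1046e-5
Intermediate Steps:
S(F) = 8 (S(F) = 4 + 4 = 8)
r(u) = -1 - u**2 + 2*u (r(u) = 7 - ((u**2 - 2*u) + 8) = 7 - (8 + u**2 - 2*u) = 7 + (-8 - u**2 + 2*u) = -1 - u**2 + 2*u)
w(X, H) = -1 + H**2 - 141*H - H**2*X**2 + 2*H*X (w(X, H) = -141*H + (H*H + (-1 - (H*X)**2 + 2*(H*X))) = -141*H + (H**2 + (-1 - H**2*X**2 + 2*H*X)) = -141*H + (-1 + H**2 - H**2*X**2 + 2*H*X) = -1 + H**2 - 141*H - H**2*X**2 + 2*H*X)
-12054/w(-143, 231) = -12054/(-1 + 231**2 - 141*231 - 1*231**2*(-143)**2 + 2*231*(-143)) = -12054/(-1 + 53361 - 32571 - 1*53361*20449 - 66066) = -12054/(-1 + 53361 - 32571 - 1091179089 - 66066) = -12054/(-1091224366) = -12054*(-1/1091224366) = 6027/545612183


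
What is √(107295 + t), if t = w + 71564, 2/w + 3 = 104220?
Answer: √1942620346323885/104217 ≈ 422.92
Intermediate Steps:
w = 2/104217 (w = 2/(-3 + 104220) = 2/104217 ≈ 1.9191e-5)
t = 7458185390/104217 (t = 2/104217 + 71564 = 7458185390/104217 ≈ 71564.)
√(107295 + t) = √(107295 + 7458185390/104217) = √(18640148405/104217) = √1942620346323885/104217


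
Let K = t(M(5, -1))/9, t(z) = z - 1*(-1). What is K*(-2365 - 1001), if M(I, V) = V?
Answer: 0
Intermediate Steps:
t(z) = 1 + z (t(z) = z + 1 = 1 + z)
K = 0 (K = (1 - 1)/9 = 0*(1/9) = 0)
K*(-2365 - 1001) = 0*(-2365 - 1001) = 0*(-3366) = 0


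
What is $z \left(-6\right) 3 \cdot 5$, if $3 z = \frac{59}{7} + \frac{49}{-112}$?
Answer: $- \frac{13425}{56} \approx -239.73$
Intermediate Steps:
$z = \frac{895}{336}$ ($z = \frac{\frac{59}{7} + \frac{49}{-112}}{3} = \frac{59 \cdot \frac{1}{7} + 49 \left(- \frac{1}{112}\right)}{3} = \frac{\frac{59}{7} - \frac{7}{16}}{3} = \frac{1}{3} \cdot \frac{895}{112} = \frac{895}{336} \approx 2.6637$)
$z \left(-6\right) 3 \cdot 5 = \frac{895 \left(-6\right) 3 \cdot 5}{336} = \frac{895 \left(\left(-18\right) 5\right)}{336} = \frac{895}{336} \left(-90\right) = - \frac{13425}{56}$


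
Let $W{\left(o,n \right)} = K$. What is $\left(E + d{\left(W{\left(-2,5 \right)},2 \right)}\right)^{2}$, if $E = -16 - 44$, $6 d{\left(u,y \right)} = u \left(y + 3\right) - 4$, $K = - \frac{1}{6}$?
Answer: $\frac{4791721}{1296} \approx 3697.3$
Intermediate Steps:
$K = - \frac{1}{6}$ ($K = \left(-1\right) \frac{1}{6} = - \frac{1}{6} \approx -0.16667$)
$W{\left(o,n \right)} = - \frac{1}{6}$
$d{\left(u,y \right)} = - \frac{2}{3} + \frac{u \left(3 + y\right)}{6}$ ($d{\left(u,y \right)} = \frac{u \left(y + 3\right) - 4}{6} = \frac{u \left(3 + y\right) - 4}{6} = \frac{-4 + u \left(3 + y\right)}{6} = - \frac{2}{3} + \frac{u \left(3 + y\right)}{6}$)
$E = -60$
$\left(E + d{\left(W{\left(-2,5 \right)},2 \right)}\right)^{2} = \left(-60 + \left(- \frac{2}{3} + \frac{1}{2} \left(- \frac{1}{6}\right) + \frac{1}{6} \left(- \frac{1}{6}\right) 2\right)\right)^{2} = \left(-60 - \frac{29}{36}\right)^{2} = \left(- \frac{2189}{36}\right)^{2} = \frac{4791721}{1296}$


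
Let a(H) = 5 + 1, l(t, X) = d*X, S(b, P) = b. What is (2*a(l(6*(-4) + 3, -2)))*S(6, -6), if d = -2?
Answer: 72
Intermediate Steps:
l(t, X) = -2*X
a(H) = 6
(2*a(l(6*(-4) + 3, -2)))*S(6, -6) = (2*6)*6 = 12*6 = 72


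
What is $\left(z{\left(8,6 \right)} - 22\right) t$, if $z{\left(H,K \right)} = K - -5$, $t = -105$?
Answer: $1155$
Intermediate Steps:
$z{\left(H,K \right)} = 5 + K$ ($z{\left(H,K \right)} = K + 5 = 5 + K$)
$\left(z{\left(8,6 \right)} - 22\right) t = \left(\left(5 + 6\right) - 22\right) \left(-105\right) = \left(11 - 22\right) \left(-105\right) = \left(-11\right) \left(-105\right) = 1155$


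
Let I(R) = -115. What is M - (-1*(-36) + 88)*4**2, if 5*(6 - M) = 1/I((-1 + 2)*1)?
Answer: -1137349/575 ≈ -1978.0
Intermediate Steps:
M = 3451/575 (M = 6 - 1/5/(-115) = 6 - 1/5*(-1/115) = 6 + 1/575 = 3451/575 ≈ 6.0017)
M - (-1*(-36) + 88)*4**2 = 3451/575 - (-1*(-36) + 88)*4**2 = 3451/575 - (36 + 88)*16 = 3451/575 - 124*16 = 3451/575 - 1*1984 = 3451/575 - 1984 = -1137349/575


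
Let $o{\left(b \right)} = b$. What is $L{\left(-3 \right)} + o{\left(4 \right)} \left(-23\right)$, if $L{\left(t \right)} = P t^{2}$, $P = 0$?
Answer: $-92$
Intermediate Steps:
$L{\left(t \right)} = 0$ ($L{\left(t \right)} = 0 t^{2} = 0$)
$L{\left(-3 \right)} + o{\left(4 \right)} \left(-23\right) = 0 + 4 \left(-23\right) = 0 - 92 = -92$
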